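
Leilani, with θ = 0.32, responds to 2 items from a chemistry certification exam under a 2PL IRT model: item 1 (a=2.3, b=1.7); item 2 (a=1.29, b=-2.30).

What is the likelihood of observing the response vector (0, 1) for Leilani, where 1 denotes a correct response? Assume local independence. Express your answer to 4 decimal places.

0.9282

P(θ) = 1 / (1 + exp(−a(θ − b)))
P_1 = 1/(1+e^{3.1740}) = 0.0402
P_2 = 1/(1+e^{-3.3798}) = 0.9671
L = (1−P_1) × P_2 = 0.9598 × 0.9671 = 0.92823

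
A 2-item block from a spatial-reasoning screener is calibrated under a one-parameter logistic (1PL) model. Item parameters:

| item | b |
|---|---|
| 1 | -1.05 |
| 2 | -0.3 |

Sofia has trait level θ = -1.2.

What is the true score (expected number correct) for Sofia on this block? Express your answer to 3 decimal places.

P(θ) = 1 / (1 + exp(−(θ − b)))
P_1 = 1/(1+e^{0.1500}) = 0.4626
P_2 = 1/(1+e^{0.9000}) = 0.2891
E[score] = 0.4626 + 0.2891 = 0.7516

0.752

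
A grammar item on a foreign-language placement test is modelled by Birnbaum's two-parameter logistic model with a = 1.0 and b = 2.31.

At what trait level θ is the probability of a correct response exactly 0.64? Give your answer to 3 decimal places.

2.885

P(θ) = 1 / (1 + exp(−a(θ − b)))
logit = ln(0.6400/0.3600) = 0.5754
θ = b + logit/(a) = 2.31 + 0.5754/1.0000 = 2.8854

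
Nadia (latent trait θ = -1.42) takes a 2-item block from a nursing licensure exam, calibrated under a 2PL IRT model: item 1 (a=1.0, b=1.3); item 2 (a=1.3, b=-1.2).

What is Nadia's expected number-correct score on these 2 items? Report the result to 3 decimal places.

0.491

P(θ) = 1 / (1 + exp(−a(θ − b)))
P_1 = 1/(1+e^{2.7200}) = 0.0618
P_2 = 1/(1+e^{0.2860}) = 0.4290
E[score] = 0.0618 + 0.4290 = 0.4908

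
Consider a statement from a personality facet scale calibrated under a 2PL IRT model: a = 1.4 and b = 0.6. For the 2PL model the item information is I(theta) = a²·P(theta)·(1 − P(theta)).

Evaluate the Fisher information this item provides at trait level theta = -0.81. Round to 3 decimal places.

0.210

P = 1/(1+e^{1.9740}) = 0.1220
P(1−P) = 0.1220 × 0.8780 = 0.1071
I = a² × P(1−P) = 1.4² × 0.1071 = 0.20989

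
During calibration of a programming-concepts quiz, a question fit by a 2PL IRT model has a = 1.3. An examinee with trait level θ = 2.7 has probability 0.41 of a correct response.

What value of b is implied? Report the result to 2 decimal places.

P(θ) = 1 / (1 + exp(−a(θ − b)))
logit(0.41) = ln(0.41/0.59) = -0.3640
b = θ − logit/(a) = 2.7 − (-0.3640)/1.3000 = 2.9800

2.98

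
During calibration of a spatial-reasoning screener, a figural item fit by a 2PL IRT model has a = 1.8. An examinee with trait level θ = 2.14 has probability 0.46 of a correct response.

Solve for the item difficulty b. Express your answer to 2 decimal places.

P(θ) = 1 / (1 + exp(−a(θ − b)))
logit(0.46) = ln(0.46/0.54) = -0.1603
b = θ − logit/(a) = 2.14 − (-0.1603)/1.8000 = 2.2291

2.23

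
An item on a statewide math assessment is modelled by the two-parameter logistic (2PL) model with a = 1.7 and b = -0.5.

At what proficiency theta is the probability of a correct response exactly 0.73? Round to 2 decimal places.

0.09

P(theta) = 1 / (1 + exp(−a(theta − b)))
logit = ln(0.7300/0.2700) = 0.9946
theta = b + logit/(a) = -0.5 + 0.9946/1.7000 = 0.0851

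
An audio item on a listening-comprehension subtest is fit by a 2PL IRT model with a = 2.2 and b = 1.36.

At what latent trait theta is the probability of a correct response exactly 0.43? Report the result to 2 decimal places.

1.23

P(theta) = 1 / (1 + exp(−a(theta − b)))
logit = ln(0.4300/0.5700) = -0.2819
theta = b + logit/(a) = 1.36 + (-0.2819)/2.2000 = 1.2319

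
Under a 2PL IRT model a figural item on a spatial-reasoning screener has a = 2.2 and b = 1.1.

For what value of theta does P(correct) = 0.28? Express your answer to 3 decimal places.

P(theta) = 1 / (1 + exp(−a(theta − b)))
logit = ln(0.2800/0.7200) = -0.9445
theta = b + logit/(a) = 1.1 + (-0.9445)/2.2000 = 0.6707

0.671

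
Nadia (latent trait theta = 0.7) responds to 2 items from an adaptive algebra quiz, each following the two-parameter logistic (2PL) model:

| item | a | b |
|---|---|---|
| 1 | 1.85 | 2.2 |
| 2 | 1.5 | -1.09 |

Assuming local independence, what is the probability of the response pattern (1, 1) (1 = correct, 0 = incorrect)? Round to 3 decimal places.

0.055

P(theta) = 1 / (1 + exp(−a(theta − b)))
P_1 = 1/(1+e^{2.7750}) = 0.0587
P_2 = 1/(1+e^{-2.6850}) = 0.9361
L = P_1 × P_2 = 0.0587 × 0.9361 = 0.05494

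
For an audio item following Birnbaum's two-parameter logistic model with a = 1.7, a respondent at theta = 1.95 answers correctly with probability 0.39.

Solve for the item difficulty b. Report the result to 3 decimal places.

P(theta) = 1 / (1 + exp(−a(theta − b)))
logit(0.39) = ln(0.39/0.61) = -0.4473
b = theta − logit/(a) = 1.95 − (-0.4473)/1.7000 = 2.2131

2.213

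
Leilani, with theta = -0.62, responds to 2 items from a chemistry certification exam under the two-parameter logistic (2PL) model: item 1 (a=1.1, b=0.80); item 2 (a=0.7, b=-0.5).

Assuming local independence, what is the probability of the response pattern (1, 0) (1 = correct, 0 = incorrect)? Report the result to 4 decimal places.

P(theta) = 1 / (1 + exp(−a(theta − b)))
P_1 = 1/(1+e^{1.5620}) = 0.1734
P_2 = 1/(1+e^{0.0840}) = 0.4790
L = P_1 × (1−P_2) = 0.1734 × 0.5210 = 0.09032

0.0903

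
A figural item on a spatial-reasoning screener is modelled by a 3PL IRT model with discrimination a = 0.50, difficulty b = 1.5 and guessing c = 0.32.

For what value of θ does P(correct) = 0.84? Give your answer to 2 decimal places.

3.86

P(θ) = c + (1 − c) · 1 / (1 + exp(−a(θ − b)))
Remove guessing floor: (0.84 − 0.32)/(1 − 0.32) = 0.7647
logit = ln(0.7647/0.2353) = 1.1787
θ = b + logit/(a) = 1.5 + 1.1787/0.5000 = 3.8573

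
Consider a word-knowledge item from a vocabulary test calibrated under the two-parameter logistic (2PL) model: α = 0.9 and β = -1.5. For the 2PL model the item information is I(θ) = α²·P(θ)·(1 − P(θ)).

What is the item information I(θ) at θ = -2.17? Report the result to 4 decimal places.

0.1852

P = 1/(1+e^{0.6030}) = 0.3537
P(1−P) = 0.3537 × 0.6463 = 0.2286
I = α² × P(1−P) = 0.9² × 0.2286 = 0.18515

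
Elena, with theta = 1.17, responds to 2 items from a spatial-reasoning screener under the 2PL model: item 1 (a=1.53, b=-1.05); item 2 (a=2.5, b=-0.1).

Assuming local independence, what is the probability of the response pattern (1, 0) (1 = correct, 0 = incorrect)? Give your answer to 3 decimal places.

0.039

P(theta) = 1 / (1 + exp(−a(theta − b)))
P_1 = 1/(1+e^{-3.3966}) = 0.9676
P_2 = 1/(1+e^{-3.1750}) = 0.9599
L = P_1 × (1−P_2) = 0.9676 × 0.0401 = 0.03882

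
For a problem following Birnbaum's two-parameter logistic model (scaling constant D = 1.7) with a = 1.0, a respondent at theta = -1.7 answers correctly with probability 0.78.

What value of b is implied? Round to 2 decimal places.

-2.44

P(theta) = 1 / (1 + exp(−D·a(theta − b)))
logit(0.78) = ln(0.78/0.22) = 1.2657
b = theta − logit/(1.7·a) = -1.7 − 1.2657/1.7000 = -2.4445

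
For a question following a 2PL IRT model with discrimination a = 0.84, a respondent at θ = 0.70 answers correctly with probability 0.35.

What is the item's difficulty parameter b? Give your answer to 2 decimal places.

1.44

P(θ) = 1 / (1 + exp(−a(θ − b)))
logit(0.35) = ln(0.35/0.65) = -0.6190
b = θ − logit/(a) = 0.70 − (-0.6190)/0.8400 = 1.4370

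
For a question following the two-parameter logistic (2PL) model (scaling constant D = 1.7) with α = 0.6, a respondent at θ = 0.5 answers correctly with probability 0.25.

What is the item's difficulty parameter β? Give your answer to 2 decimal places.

P(θ) = 1 / (1 + exp(−D·α(θ − β)))
logit(0.25) = ln(0.25/0.75) = -1.0986
β = θ − logit/(1.7·α) = 0.5 − (-1.0986)/1.0200 = 1.5771

1.58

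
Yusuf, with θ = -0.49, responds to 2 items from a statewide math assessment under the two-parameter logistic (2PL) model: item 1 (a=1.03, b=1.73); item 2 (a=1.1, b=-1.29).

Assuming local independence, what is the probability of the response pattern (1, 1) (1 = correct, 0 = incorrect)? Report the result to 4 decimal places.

P(θ) = 1 / (1 + exp(−a(θ − b)))
P_1 = 1/(1+e^{2.2866}) = 0.0922
P_2 = 1/(1+e^{-0.8800}) = 0.7068
L = P_1 × P_2 = 0.0922 × 0.7068 = 0.06520

0.0652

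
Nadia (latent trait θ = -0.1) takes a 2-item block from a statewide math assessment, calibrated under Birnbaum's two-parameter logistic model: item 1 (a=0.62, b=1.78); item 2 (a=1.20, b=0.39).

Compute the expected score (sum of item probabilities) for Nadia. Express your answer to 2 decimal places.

P(θ) = 1 / (1 + exp(−a(θ − b)))
P_1 = 1/(1+e^{1.1656}) = 0.2377
P_2 = 1/(1+e^{0.5880}) = 0.3571
E[score] = 0.2377 + 0.3571 = 0.5947

0.59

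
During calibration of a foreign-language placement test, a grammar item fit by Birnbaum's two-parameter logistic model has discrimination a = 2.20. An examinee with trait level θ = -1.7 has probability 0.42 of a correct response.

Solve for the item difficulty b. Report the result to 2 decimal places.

-1.55

P(θ) = 1 / (1 + exp(−a(θ − b)))
logit(0.42) = ln(0.42/0.58) = -0.3228
b = θ − logit/(a) = -1.7 − (-0.3228)/2.2000 = -1.5533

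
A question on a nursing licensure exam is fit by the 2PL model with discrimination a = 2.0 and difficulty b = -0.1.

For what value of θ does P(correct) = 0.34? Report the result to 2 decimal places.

-0.43

P(θ) = 1 / (1 + exp(−a(θ − b)))
logit = ln(0.3400/0.6600) = -0.6633
θ = b + logit/(a) = -0.1 + (-0.6633)/2.0000 = -0.4316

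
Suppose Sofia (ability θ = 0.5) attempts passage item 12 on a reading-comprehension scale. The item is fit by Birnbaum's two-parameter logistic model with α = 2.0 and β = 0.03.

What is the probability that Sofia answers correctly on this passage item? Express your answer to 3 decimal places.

P(θ) = 1 / (1 + exp(−α(θ − β)))
Exponent: 2.0 × (0.5 − 0.03) = 0.9400
1/(1 + e^{-0.9400}) = 0.7191

0.719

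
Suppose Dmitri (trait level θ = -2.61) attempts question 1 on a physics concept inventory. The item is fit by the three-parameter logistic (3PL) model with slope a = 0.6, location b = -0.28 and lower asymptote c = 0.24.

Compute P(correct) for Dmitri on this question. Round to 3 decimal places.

P(θ) = c + (1 − c) · 1 / (1 + exp(−a(θ − b)))
Exponent: 0.6 × (-2.61 − (-0.28)) = -1.3980
1/(1 + e^{1.3980}) = 0.1981
P = 0.24 + 0.76 × 0.1981 = 0.3906

0.391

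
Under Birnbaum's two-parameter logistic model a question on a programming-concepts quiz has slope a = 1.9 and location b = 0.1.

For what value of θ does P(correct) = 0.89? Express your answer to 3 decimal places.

1.200

P(θ) = 1 / (1 + exp(−a(θ − b)))
logit = ln(0.8900/0.1100) = 2.0907
θ = b + logit/(a) = 0.1 + 2.0907/1.9000 = 1.2004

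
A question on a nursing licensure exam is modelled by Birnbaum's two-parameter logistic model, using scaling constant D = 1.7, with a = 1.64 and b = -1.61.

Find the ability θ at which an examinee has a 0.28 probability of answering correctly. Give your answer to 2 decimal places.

-1.95

P(θ) = 1 / (1 + exp(−D·a(θ − b)))
logit = ln(0.2800/0.7200) = -0.9445
θ = b + logit/(1.7·a) = -1.61 + (-0.9445)/2.7880 = -1.9488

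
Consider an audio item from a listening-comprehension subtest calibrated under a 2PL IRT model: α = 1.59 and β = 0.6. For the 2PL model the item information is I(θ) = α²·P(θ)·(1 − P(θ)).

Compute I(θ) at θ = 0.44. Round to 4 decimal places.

P = 1/(1+e^{0.2544}) = 0.4367
P(1−P) = 0.4367 × 0.5633 = 0.2460
I = α² × P(1−P) = 1.59² × 0.2460 = 0.62191

0.6219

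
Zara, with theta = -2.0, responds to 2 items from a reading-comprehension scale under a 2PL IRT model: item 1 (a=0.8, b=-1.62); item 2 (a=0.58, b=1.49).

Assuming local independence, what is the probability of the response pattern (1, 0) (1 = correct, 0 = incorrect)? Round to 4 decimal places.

P(theta) = 1 / (1 + exp(−a(theta − b)))
P_1 = 1/(1+e^{0.3040}) = 0.4246
P_2 = 1/(1+e^{2.0242}) = 0.1167
L = P_1 × (1−P_2) = 0.4246 × 0.8833 = 0.37504

0.3750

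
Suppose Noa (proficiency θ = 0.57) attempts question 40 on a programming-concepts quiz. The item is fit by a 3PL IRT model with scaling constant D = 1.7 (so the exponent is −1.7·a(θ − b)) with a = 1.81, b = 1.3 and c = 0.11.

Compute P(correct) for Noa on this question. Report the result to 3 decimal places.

0.195

P(θ) = c + (1 − c) · 1 / (1 + exp(−D·a(θ − b)))
Exponent: 1.7 × 1.81 × (0.57 − 1.3) = -2.2462
1/(1 + e^{2.2462}) = 0.0957
P = 0.11 + 0.89 × 0.0957 = 0.1952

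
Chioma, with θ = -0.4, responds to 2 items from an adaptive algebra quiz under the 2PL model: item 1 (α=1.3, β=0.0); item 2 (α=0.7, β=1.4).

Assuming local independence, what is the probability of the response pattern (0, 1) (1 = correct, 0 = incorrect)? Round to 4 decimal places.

0.1386

P(θ) = 1 / (1 + exp(−α(θ − β)))
P_1 = 1/(1+e^{0.5200}) = 0.3729
P_2 = 1/(1+e^{1.2600}) = 0.2210
L = (1−P_1) × P_2 = 0.6271 × 0.2210 = 0.13858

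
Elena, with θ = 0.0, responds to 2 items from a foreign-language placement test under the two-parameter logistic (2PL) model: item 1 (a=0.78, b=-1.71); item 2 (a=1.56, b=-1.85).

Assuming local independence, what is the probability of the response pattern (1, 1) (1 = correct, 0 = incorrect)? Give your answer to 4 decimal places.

0.7496

P(θ) = 1 / (1 + exp(−a(θ − b)))
P_1 = 1/(1+e^{-1.3338}) = 0.7915
P_2 = 1/(1+e^{-2.8860}) = 0.9472
L = P_1 × P_2 = 0.7915 × 0.9472 = 0.74964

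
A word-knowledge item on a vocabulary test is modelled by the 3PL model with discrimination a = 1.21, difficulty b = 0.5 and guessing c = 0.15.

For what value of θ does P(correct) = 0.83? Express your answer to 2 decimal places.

P(θ) = c + (1 − c) · 1 / (1 + exp(−a(θ − b)))
Remove guessing floor: (0.83 − 0.15)/(1 − 0.15) = 0.8000
logit = ln(0.8000/0.2000) = 1.3863
θ = b + logit/(a) = 0.5 + 1.3863/1.2100 = 1.6457

1.65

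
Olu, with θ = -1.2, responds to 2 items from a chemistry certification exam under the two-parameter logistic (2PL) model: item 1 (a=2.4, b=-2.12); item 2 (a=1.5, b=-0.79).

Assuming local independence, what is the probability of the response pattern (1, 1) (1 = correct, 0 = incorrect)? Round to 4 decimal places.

P(θ) = 1 / (1 + exp(−a(θ − b)))
P_1 = 1/(1+e^{-2.2080}) = 0.9010
P_2 = 1/(1+e^{0.6150}) = 0.3509
L = P_1 × P_2 = 0.9010 × 0.3509 = 0.31617

0.3162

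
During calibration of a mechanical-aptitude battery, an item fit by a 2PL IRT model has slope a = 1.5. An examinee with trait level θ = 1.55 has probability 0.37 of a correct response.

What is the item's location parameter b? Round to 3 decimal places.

P(θ) = 1 / (1 + exp(−a(θ − b)))
logit(0.37) = ln(0.37/0.63) = -0.5322
b = θ − logit/(a) = 1.55 − (-0.5322)/1.5000 = 1.9048

1.905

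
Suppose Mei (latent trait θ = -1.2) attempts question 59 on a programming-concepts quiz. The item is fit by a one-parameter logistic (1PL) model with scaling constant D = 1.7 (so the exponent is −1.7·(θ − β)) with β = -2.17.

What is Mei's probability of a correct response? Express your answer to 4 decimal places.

0.8388

P(θ) = 1 / (1 + exp(−D·(θ − β)))
Exponent: 1.7 × (-1.2 − (-2.17)) = 1.6490
1/(1 + e^{-1.6490}) = 0.8388
P = 0.8388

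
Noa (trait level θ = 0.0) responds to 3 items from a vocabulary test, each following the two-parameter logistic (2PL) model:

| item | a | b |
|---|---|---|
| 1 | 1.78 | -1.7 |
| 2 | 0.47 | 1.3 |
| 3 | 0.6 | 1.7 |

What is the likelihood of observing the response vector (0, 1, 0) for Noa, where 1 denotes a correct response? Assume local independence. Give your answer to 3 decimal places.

0.012

P(θ) = 1 / (1 + exp(−a(θ − b)))
P_1 = 1/(1+e^{-3.0260}) = 0.9537
P_2 = 1/(1+e^{0.6110}) = 0.3518
P_3 = 1/(1+e^{1.0200}) = 0.2650
L = (1−P_1) × P_2 × (1−P_3) = 0.0463 × 0.3518 × 0.7350 = 0.01196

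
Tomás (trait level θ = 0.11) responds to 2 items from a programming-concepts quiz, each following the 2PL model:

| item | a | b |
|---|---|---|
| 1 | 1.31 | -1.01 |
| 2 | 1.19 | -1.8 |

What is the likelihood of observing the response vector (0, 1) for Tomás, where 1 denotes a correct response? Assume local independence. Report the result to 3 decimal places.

0.170

P(θ) = 1 / (1 + exp(−a(θ − b)))
P_1 = 1/(1+e^{-1.4672}) = 0.8126
P_2 = 1/(1+e^{-2.2729}) = 0.9066
L = (1−P_1) × P_2 = 0.1874 × 0.9066 = 0.16987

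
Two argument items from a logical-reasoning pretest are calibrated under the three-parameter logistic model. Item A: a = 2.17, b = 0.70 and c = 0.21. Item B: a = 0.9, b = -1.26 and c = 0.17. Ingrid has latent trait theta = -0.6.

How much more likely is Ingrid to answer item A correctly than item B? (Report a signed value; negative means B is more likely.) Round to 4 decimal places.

-0.4504

P(theta) = c + (1 − c) · 1 / (1 + exp(−a(theta − b)))
P_A = 0.2544
P_B = 0.7048
P_A − P_B = -0.4504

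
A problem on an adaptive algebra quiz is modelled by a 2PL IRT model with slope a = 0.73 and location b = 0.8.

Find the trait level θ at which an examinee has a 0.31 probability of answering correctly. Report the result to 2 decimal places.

-0.30

P(θ) = 1 / (1 + exp(−a(θ − b)))
logit = ln(0.3100/0.6900) = -0.8001
θ = b + logit/(a) = 0.8 + (-0.8001)/0.7300 = -0.2961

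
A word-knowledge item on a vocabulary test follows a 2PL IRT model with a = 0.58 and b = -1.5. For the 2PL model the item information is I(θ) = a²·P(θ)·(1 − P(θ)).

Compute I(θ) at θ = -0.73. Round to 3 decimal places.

P = 1/(1+e^{-0.4466}) = 0.6098
P(1−P) = 0.6098 × 0.3902 = 0.2379
I = a² × P(1−P) = 0.58² × 0.2379 = 0.08004

0.080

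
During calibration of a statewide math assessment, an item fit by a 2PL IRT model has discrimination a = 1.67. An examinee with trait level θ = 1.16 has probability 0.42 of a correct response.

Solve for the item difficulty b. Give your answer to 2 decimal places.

1.35

P(θ) = 1 / (1 + exp(−a(θ − b)))
logit(0.42) = ln(0.42/0.58) = -0.3228
b = θ − logit/(a) = 1.16 − (-0.3228)/1.6700 = 1.3533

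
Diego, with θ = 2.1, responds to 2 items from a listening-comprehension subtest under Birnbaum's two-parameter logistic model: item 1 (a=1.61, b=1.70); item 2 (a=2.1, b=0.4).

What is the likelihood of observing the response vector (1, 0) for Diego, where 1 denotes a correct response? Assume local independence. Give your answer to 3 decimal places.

P(θ) = 1 / (1 + exp(−a(θ − b)))
P_1 = 1/(1+e^{-0.6440}) = 0.6557
P_2 = 1/(1+e^{-3.5700}) = 0.9726
L = P_1 × (1−P_2) = 0.6557 × 0.0274 = 0.01796

0.018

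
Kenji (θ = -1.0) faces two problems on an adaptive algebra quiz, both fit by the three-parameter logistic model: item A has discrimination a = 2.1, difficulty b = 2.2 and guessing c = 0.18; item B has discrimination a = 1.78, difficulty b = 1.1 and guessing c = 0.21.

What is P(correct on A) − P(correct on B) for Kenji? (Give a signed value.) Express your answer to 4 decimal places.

-0.0474

P(θ) = c + (1 − c) · 1 / (1 + exp(−a(θ − b)))
P_A = 0.1810
P_B = 0.2284
P_A − P_B = -0.0474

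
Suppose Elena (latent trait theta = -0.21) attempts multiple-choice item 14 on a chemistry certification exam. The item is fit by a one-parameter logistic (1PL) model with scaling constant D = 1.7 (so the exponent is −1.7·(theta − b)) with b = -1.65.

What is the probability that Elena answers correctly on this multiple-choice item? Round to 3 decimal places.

P(theta) = 1 / (1 + exp(−D·(theta − b)))
Exponent: 1.7 × (-0.21 − (-1.65)) = 2.4480
1/(1 + e^{-2.4480}) = 0.9204
P = 0.9204

0.920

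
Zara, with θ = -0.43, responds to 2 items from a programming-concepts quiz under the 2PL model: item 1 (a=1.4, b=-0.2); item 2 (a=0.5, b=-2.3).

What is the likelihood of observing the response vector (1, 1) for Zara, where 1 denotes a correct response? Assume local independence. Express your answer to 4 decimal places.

0.3017

P(θ) = 1 / (1 + exp(−a(θ − b)))
P_1 = 1/(1+e^{0.3220}) = 0.4202
P_2 = 1/(1+e^{-0.9350}) = 0.7181
L = P_1 × P_2 = 0.4202 × 0.7181 = 0.30173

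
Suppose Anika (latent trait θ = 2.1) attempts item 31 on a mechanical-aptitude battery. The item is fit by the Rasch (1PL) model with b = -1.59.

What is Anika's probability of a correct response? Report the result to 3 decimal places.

0.976

P(θ) = 1 / (1 + exp(−(θ − b)))
Exponent: (2.1 − (-1.59)) = 3.6900
1/(1 + e^{-3.6900}) = 0.9756
P = 0.9756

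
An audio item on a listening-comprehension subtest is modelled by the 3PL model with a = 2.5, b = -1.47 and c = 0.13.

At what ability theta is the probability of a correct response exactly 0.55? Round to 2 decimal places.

P(theta) = c + (1 − c) · 1 / (1 + exp(−a(theta − b)))
Remove guessing floor: (0.55 − 0.13)/(1 − 0.13) = 0.4828
logit = ln(0.4828/0.5172) = -0.0690
theta = b + logit/(a) = -1.47 + (-0.0690)/2.5000 = -1.4976

-1.50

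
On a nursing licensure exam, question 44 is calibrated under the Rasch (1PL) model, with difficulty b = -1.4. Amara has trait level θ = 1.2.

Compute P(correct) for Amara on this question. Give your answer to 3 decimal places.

P(θ) = 1 / (1 + exp(−(θ − b)))
Exponent: (1.2 − (-1.4)) = 2.6000
1/(1 + e^{-2.6000}) = 0.9309
P = 0.9309

0.931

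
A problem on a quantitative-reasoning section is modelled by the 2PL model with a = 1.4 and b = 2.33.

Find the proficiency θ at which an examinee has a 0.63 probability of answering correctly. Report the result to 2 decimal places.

2.71

P(θ) = 1 / (1 + exp(−a(θ − b)))
logit = ln(0.6300/0.3700) = 0.5322
θ = b + logit/(a) = 2.33 + 0.5322/1.4000 = 2.7102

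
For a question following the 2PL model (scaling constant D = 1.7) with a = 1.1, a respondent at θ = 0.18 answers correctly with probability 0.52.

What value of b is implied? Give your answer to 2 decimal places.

P(θ) = 1 / (1 + exp(−D·a(θ − b)))
logit(0.52) = ln(0.52/0.48) = 0.0800
b = θ − logit/(1.7·a) = 0.18 − 0.0800/1.8700 = 0.1372

0.14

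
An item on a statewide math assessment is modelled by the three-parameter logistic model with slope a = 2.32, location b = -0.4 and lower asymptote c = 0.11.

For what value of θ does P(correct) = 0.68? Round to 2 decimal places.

-0.15

P(θ) = c + (1 − c) · 1 / (1 + exp(−a(θ − b)))
Remove guessing floor: (0.68 − 0.11)/(1 − 0.11) = 0.6404
logit = ln(0.6404/0.3596) = 0.5773
θ = b + logit/(a) = -0.4 + 0.5773/2.3200 = -0.1512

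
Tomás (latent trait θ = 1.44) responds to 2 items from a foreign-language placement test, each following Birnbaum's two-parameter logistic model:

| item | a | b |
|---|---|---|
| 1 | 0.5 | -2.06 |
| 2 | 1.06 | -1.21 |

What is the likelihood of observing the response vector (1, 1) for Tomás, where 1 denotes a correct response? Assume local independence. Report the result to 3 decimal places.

0.804

P(θ) = 1 / (1 + exp(−a(θ − b)))
P_1 = 1/(1+e^{-1.7500}) = 0.8520
P_2 = 1/(1+e^{-2.8090}) = 0.9432
L = P_1 × P_2 = 0.8520 × 0.9432 = 0.80353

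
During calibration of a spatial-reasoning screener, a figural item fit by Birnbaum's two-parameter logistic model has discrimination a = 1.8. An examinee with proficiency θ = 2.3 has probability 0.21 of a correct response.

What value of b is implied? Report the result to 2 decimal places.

3.04

P(θ) = 1 / (1 + exp(−a(θ − b)))
logit(0.21) = ln(0.21/0.79) = -1.3249
b = θ − logit/(a) = 2.3 − (-1.3249)/1.8000 = 3.0361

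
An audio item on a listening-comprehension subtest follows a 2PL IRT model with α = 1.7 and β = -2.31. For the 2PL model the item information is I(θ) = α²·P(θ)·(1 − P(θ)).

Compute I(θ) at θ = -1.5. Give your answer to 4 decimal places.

P = 1/(1+e^{-1.3770}) = 0.7985
P(1−P) = 0.7985 × 0.2015 = 0.1609
I = α² × P(1−P) = 1.7² × 0.1609 = 0.46498

0.4650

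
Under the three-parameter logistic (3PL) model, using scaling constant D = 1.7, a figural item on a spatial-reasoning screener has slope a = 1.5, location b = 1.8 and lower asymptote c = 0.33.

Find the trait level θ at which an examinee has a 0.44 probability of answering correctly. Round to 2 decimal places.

1.16

P(θ) = c + (1 − c) · 1 / (1 + exp(−D·a(θ − b)))
Remove guessing floor: (0.44 − 0.33)/(1 − 0.33) = 0.1642
logit = ln(0.1642/0.8358) = -1.6275
θ = b + logit/(1.7·a) = 1.8 + (-1.6275)/2.5500 = 1.1618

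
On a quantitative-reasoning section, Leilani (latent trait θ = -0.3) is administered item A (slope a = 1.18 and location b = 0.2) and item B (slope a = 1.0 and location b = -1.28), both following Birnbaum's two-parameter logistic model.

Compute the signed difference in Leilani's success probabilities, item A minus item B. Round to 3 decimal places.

P(θ) = 1 / (1 + exp(−a(θ − b)))
P_A = 0.3566
P_B = 0.7271
P_A − P_B = -0.3705

-0.370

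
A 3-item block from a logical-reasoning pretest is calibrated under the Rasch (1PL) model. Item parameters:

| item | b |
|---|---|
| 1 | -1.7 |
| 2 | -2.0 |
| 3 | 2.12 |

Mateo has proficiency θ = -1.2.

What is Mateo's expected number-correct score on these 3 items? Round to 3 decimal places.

P(θ) = 1 / (1 + exp(−(θ − b)))
P_1 = 1/(1+e^{-0.5000}) = 0.6225
P_2 = 1/(1+e^{-0.8000}) = 0.6900
P_3 = 1/(1+e^{3.3200}) = 0.0349
E[score] = 0.6225 + 0.6900 + 0.0349 = 1.3473

1.347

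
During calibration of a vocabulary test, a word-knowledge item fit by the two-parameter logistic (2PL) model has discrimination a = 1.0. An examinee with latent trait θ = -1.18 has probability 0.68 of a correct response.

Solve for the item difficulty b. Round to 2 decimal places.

-1.93

P(θ) = 1 / (1 + exp(−a(θ − b)))
logit(0.68) = ln(0.68/0.32) = 0.7538
b = θ − logit/(a) = -1.18 − 0.7538/1.0000 = -1.9338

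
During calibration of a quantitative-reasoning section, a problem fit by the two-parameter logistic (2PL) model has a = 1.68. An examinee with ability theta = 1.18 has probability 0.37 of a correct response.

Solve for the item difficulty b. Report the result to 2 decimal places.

1.50

P(theta) = 1 / (1 + exp(−a(theta − b)))
logit(0.37) = ln(0.37/0.63) = -0.5322
b = theta − logit/(a) = 1.18 − (-0.5322)/1.6800 = 1.4968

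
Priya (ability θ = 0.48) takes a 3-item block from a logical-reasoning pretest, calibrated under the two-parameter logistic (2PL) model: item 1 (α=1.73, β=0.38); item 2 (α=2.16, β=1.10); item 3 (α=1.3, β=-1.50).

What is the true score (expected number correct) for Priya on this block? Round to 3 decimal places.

P(θ) = 1 / (1 + exp(−α(θ − β)))
P_1 = 1/(1+e^{-0.1730}) = 0.5431
P_2 = 1/(1+e^{1.3392}) = 0.2076
P_3 = 1/(1+e^{-2.5740}) = 0.9292
E[score] = 0.5431 + 0.2076 + 0.9292 = 1.6800

1.680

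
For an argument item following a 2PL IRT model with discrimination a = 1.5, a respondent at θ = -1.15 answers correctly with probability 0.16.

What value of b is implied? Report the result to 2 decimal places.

-0.04

P(θ) = 1 / (1 + exp(−a(θ − b)))
logit(0.16) = ln(0.16/0.84) = -1.6582
b = θ − logit/(a) = -1.15 − (-1.6582)/1.5000 = -0.0445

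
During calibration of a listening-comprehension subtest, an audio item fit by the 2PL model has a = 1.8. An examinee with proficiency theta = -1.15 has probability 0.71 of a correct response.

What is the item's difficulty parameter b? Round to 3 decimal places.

-1.647

P(theta) = 1 / (1 + exp(−a(theta − b)))
logit(0.71) = ln(0.71/0.29) = 0.8954
b = theta − logit/(a) = -1.15 − 0.8954/1.8000 = -1.6474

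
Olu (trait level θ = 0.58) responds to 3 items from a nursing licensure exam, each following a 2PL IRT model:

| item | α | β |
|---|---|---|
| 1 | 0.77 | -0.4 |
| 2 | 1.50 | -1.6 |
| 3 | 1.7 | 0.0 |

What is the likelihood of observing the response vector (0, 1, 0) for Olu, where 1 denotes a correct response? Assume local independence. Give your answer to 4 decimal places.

0.0837

P(θ) = 1 / (1 + exp(−α(θ − β)))
P_1 = 1/(1+e^{-0.7546}) = 0.6802
P_2 = 1/(1+e^{-3.2700}) = 0.9634
P_3 = 1/(1+e^{-0.9860}) = 0.7283
L = (1−P_1) × P_2 × (1−P_3) = 0.3198 × 0.9634 × 0.2717 = 0.08371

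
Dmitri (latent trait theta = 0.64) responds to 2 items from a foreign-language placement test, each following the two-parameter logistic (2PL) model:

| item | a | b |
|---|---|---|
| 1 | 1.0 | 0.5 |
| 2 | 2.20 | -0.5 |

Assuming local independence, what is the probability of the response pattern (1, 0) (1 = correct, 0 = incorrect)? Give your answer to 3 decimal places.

P(theta) = 1 / (1 + exp(−a(theta − b)))
P_1 = 1/(1+e^{-0.1400}) = 0.5349
P_2 = 1/(1+e^{-2.5080}) = 0.9247
L = P_1 × (1−P_2) = 0.5349 × 0.0753 = 0.04028

0.040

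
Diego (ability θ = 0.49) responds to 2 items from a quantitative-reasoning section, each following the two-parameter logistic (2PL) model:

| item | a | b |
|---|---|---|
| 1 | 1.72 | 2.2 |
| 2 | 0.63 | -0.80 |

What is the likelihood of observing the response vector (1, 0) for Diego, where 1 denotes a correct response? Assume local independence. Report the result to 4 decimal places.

0.0154

P(θ) = 1 / (1 + exp(−a(θ − b)))
P_1 = 1/(1+e^{2.9412}) = 0.0502
P_2 = 1/(1+e^{-0.8127}) = 0.6927
L = P_1 × (1−P_2) = 0.0502 × 0.3073 = 0.01541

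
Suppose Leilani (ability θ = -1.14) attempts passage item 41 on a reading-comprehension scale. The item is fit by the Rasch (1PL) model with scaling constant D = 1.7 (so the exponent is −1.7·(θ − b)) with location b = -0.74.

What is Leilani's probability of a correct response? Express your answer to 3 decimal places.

P(θ) = 1 / (1 + exp(−D·(θ − b)))
Exponent: 1.7 × (-1.14 − (-0.74)) = -0.6800
1/(1 + e^{0.6800}) = 0.3363
P = 0.3363

0.336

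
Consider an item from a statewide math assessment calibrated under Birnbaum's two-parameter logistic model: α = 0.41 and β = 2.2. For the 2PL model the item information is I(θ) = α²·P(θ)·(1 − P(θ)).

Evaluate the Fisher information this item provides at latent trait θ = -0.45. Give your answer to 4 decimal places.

0.0317

P = 1/(1+e^{1.0865}) = 0.2523
P(1−P) = 0.2523 × 0.7477 = 0.1886
I = α² × P(1−P) = 0.41² × 0.1886 = 0.03171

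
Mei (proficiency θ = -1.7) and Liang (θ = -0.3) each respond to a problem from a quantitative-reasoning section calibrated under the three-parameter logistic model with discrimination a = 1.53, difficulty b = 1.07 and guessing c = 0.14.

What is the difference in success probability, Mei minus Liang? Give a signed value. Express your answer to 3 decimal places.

P(θ) = c + (1 − c) · 1 / (1 + exp(−a(θ − b)))
P(Mei) = 0.1522  [exponent -4.2381]
P(Liang) = 0.2341  [exponent -2.0961]
Difference = 0.1522 − 0.2341 = -0.0819

-0.082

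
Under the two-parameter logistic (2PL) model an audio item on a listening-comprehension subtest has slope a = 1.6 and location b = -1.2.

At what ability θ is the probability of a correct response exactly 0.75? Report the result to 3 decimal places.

P(θ) = 1 / (1 + exp(−a(θ − b)))
logit = ln(0.7500/0.2500) = 1.0986
θ = b + logit/(a) = -1.2 + 1.0986/1.6000 = -0.5134

-0.513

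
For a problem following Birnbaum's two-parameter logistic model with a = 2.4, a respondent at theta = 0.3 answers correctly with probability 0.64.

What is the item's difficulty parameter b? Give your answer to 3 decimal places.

0.060

P(theta) = 1 / (1 + exp(−a(theta − b)))
logit(0.64) = ln(0.64/0.36) = 0.5754
b = theta − logit/(a) = 0.3 − 0.5754/2.4000 = 0.0603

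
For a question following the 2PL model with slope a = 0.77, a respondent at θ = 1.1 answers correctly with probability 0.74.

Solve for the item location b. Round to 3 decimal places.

-0.258

P(θ) = 1 / (1 + exp(−a(θ − b)))
logit(0.74) = ln(0.74/0.26) = 1.0460
b = θ − logit/(a) = 1.1 − 1.0460/0.7700 = -0.2584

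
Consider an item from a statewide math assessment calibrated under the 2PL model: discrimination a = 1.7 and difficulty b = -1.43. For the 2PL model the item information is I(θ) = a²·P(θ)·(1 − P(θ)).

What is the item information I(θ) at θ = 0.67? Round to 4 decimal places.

P = 1/(1+e^{-3.5700}) = 0.9726
P(1−P) = 0.9726 × 0.0274 = 0.0266
I = a² × P(1−P) = 1.7² × 0.0266 = 0.07697

0.0770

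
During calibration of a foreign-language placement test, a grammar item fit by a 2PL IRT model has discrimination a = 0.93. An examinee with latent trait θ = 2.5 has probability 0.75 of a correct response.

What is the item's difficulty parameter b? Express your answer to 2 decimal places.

P(θ) = 1 / (1 + exp(−a(θ − b)))
logit(0.75) = ln(0.75/0.25) = 1.0986
b = θ − logit/(a) = 2.5 − 1.0986/0.9300 = 1.3187

1.32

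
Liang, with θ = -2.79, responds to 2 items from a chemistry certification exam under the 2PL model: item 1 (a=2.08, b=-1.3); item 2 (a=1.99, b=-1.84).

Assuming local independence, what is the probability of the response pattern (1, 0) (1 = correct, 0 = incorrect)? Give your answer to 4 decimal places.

P(θ) = 1 / (1 + exp(−a(θ − b)))
P_1 = 1/(1+e^{3.0992}) = 0.0431
P_2 = 1/(1+e^{1.8905}) = 0.1312
L = P_1 × (1−P_2) = 0.0431 × 0.8688 = 0.03748

0.0375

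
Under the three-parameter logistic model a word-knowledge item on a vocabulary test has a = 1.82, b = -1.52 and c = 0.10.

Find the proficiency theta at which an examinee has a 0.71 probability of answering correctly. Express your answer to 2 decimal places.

P(theta) = c + (1 − c) · 1 / (1 + exp(−a(theta − b)))
Remove guessing floor: (0.71 − 0.10)/(1 − 0.10) = 0.6778
logit = ln(0.6778/0.3222) = 0.7436
theta = b + logit/(a) = -1.52 + 0.7436/1.8200 = -1.1114

-1.11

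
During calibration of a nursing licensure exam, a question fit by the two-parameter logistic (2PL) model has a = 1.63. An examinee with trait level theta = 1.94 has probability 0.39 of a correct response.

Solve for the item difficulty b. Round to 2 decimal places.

P(theta) = 1 / (1 + exp(−a(theta − b)))
logit(0.39) = ln(0.39/0.61) = -0.4473
b = theta − logit/(a) = 1.94 − (-0.4473)/1.6300 = 2.2144

2.21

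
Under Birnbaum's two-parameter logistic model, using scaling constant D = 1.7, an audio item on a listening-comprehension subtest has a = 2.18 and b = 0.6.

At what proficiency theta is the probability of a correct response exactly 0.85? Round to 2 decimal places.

1.07

P(theta) = 1 / (1 + exp(−D·a(theta − b)))
logit = ln(0.8500/0.1500) = 1.7346
theta = b + logit/(1.7·a) = 0.6 + 1.7346/3.7060 = 1.0681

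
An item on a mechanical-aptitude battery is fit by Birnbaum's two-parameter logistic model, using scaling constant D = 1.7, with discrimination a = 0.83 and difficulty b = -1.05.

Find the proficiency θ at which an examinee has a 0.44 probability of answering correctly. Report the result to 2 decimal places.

P(θ) = 1 / (1 + exp(−D·a(θ − b)))
logit = ln(0.4400/0.5600) = -0.2412
θ = b + logit/(1.7·a) = -1.05 + (-0.2412)/1.4110 = -1.2209

-1.22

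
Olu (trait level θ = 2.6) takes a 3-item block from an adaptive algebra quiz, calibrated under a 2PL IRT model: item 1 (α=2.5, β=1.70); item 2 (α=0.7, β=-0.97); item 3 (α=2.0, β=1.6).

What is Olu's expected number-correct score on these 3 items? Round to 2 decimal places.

P(θ) = 1 / (1 + exp(−α(θ − β)))
P_1 = 1/(1+e^{-2.2500}) = 0.9047
P_2 = 1/(1+e^{-2.4990}) = 0.9241
P_3 = 1/(1+e^{-2.0000}) = 0.8808
E[score] = 0.9047 + 0.9241 + 0.8808 = 2.7095

2.71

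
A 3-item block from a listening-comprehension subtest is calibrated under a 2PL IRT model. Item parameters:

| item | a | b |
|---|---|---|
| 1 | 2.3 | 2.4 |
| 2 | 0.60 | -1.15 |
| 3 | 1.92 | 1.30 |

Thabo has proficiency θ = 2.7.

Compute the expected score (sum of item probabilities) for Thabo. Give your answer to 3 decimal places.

P(θ) = 1 / (1 + exp(−a(θ − b)))
P_1 = 1/(1+e^{-0.6900}) = 0.6660
P_2 = 1/(1+e^{-2.3100}) = 0.9097
P_3 = 1/(1+e^{-2.6880}) = 0.9363
E[score] = 0.6660 + 0.9097 + 0.9363 = 2.5120

2.512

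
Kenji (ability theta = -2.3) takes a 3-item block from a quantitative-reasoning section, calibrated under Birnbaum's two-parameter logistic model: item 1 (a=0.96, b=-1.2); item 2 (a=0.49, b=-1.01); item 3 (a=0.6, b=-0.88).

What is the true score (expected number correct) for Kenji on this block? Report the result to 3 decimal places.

0.904

P(theta) = 1 / (1 + exp(−a(theta − b)))
P_1 = 1/(1+e^{1.0560}) = 0.2581
P_2 = 1/(1+e^{0.6321}) = 0.3470
P_3 = 1/(1+e^{0.8520}) = 0.2990
E[score] = 0.2581 + 0.3470 + 0.2990 = 0.9041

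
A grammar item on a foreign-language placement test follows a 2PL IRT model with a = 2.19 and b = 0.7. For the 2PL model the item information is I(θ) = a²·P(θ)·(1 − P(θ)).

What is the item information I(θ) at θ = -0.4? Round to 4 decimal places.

P = 1/(1+e^{2.4090}) = 0.0825
P(1−P) = 0.0825 × 0.9175 = 0.0757
I = a² × P(1−P) = 2.19² × 0.0757 = 0.36299

0.3630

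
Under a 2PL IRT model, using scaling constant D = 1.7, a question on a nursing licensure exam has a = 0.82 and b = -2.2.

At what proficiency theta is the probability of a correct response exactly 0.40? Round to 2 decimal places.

-2.49

P(theta) = 1 / (1 + exp(−D·a(theta − b)))
logit = ln(0.4000/0.6000) = -0.4055
theta = b + logit/(1.7·a) = -2.2 + (-0.4055)/1.3940 = -2.4909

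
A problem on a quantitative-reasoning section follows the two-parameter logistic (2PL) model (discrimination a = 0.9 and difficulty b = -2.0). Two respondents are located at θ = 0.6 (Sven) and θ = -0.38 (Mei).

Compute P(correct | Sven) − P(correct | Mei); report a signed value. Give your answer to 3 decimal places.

0.101

P(θ) = 1 / (1 + exp(−a(θ − b)))
P(Sven) = 0.9121  [exponent 2.3400]
P(Mei) = 0.8112  [exponent 1.4580]
Difference = 0.9121 − 0.8112 = 0.1009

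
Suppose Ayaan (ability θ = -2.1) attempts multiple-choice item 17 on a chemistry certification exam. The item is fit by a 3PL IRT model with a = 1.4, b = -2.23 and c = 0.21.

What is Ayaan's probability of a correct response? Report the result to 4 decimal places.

P(θ) = c + (1 − c) · 1 / (1 + exp(−a(θ − b)))
Exponent: 1.4 × (-2.1 − (-2.23)) = 0.1820
1/(1 + e^{-0.1820}) = 0.5454
P = 0.21 + 0.79 × 0.5454 = 0.6408

0.6408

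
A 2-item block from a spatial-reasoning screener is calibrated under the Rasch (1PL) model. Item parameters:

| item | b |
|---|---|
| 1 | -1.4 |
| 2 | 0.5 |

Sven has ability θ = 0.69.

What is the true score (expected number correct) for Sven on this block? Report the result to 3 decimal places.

P(θ) = 1 / (1 + exp(−(θ − b)))
P_1 = 1/(1+e^{-2.0900}) = 0.8899
P_2 = 1/(1+e^{-0.1900}) = 0.5474
E[score] = 0.8899 + 0.5474 = 1.4373

1.437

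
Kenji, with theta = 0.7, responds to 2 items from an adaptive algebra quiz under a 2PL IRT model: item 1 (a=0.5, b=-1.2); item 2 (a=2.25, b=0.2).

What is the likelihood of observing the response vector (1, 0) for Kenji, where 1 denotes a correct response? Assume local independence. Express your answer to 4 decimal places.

0.1767

P(theta) = 1 / (1 + exp(−a(theta − b)))
P_1 = 1/(1+e^{-0.9500}) = 0.7211
P_2 = 1/(1+e^{-1.1250}) = 0.7549
L = P_1 × (1−P_2) = 0.7211 × 0.2451 = 0.17673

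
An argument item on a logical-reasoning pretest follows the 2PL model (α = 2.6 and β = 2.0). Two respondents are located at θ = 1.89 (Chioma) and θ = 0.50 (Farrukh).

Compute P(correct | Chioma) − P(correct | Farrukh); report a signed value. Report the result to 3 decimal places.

P(θ) = 1 / (1 + exp(−α(θ − β)))
P(Chioma) = 0.4290  [exponent -0.2860]
P(Farrukh) = 0.0198  [exponent -3.9000]
Difference = 0.4290 − 0.0198 = 0.4091

0.409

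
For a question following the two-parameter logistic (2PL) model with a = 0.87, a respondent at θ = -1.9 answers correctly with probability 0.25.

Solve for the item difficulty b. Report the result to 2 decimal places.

-0.64

P(θ) = 1 / (1 + exp(−a(θ − b)))
logit(0.25) = ln(0.25/0.75) = -1.0986
b = θ − logit/(a) = -1.9 − (-1.0986)/0.8700 = -0.6372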